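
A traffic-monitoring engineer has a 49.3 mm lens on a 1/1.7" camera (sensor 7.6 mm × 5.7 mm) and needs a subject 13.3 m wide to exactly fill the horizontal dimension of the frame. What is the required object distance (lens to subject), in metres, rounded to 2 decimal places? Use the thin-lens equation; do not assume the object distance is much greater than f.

W: 13.3 m = 13300 mm.
Magnification m = w/W = dᵢ/dₒ; combined with 1/f = 1/dₒ + 1/dᵢ this gives dₒ = f·(1 + W/w).
dₒ = 49.3 mm × (1 + 13300/7.6) = 49.3 × 1751.0000 ≈ 86324.300 mm = 86.3243 m.

86.32 m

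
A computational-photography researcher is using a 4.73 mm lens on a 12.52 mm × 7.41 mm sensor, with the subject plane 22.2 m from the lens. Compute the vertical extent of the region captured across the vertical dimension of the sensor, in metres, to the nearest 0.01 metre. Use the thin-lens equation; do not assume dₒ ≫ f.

34.77 m

dₒ: 22.2 m = 22200 mm.
Similar triangles through the lens centre give W/dₒ = h/dᵢ; with 1/f = 1/dₒ + 1/dᵢ this gives W = h·(dₒ − f)/f.
W = 7.41 mm × (22200 − 4.73) / 4.73 = 7.41 × 4692.4461 ≈ 34771.026 mm = 34.771 m.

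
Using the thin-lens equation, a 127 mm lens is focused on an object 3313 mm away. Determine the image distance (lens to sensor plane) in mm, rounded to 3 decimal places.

132.062 mm

1/dᵢ = 1/f − 1/dₒ = 1/127 − 1/3313 = 0.0075722 mm⁻¹.
dᵢ = 1/0.0075722 ≈ 132.0625 mm.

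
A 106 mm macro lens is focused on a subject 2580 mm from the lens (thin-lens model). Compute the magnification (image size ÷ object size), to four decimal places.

Thin lens: 1/f = 1/dₒ + 1/dᵢ → 1/dᵢ = 1/106 − 1/2580 = 0.0090464 mm⁻¹, so dᵢ ≈ 110.5416 mm.
Magnification m = dᵢ/dₒ = 110.5416/2580 ≈ 0.04285.

0.0428×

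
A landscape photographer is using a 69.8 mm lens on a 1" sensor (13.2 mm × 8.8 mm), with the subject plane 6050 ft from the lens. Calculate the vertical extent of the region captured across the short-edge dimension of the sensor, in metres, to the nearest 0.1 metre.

232.5 m

dₒ: 6050 ft × 304.8 mm/ft = 1844039.94 mm.
Similar triangles through the lens centre give W/dₒ = h/dᵢ; with 1/f = 1/dₒ + 1/dᵢ this gives W = h·(dₒ − f)/f.
W = 8.8 mm × (1.84404e+06 − 69.8) / 69.8 = 8.8 × 26417.9103 ≈ 232477.611 mm = 232.478 m.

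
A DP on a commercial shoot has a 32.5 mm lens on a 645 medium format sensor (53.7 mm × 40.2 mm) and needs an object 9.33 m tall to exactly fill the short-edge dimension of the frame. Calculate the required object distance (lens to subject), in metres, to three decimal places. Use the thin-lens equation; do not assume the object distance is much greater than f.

W: 9.33 m = 9330 mm.
Magnification m = h/W = dᵢ/dₒ; combined with 1/f = 1/dₒ + 1/dᵢ this gives dₒ = f·(1 + W/h).
dₒ = 32.5 mm × (1 + 9330/40.2) = 32.5 × 233.0896 ≈ 7575.410 mm = 7.57541 m.

7.575 m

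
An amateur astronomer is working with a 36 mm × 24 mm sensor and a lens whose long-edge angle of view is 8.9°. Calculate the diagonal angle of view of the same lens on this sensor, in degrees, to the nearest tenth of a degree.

10.7°

From the long-edge AOV: f = 36 / (2·tan(4.45°)) = 36 / 0.15565 ≈ 231.2920 mm.
Sensor diagonal = √(36² + 24²) = √1872.0000 ≈ 43.2666 mm.
Diagonal AOV = 2·arctan(43.2666 / (2 × 231.2920)) = 2·arctan(0.09353) ≈ 10.6869°.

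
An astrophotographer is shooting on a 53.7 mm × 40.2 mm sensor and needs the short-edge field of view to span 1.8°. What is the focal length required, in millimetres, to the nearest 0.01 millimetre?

From α = 2·arctan(h/2f) we get f = h / (2·tan(α/2)).
With h = 40.2 mm and α/2 = 0.9°, tan(α/2) ≈ 0.01571, so f ≈ 40.2 / 0.03142 ≈ 1279.5005 mm.

1279.50 mm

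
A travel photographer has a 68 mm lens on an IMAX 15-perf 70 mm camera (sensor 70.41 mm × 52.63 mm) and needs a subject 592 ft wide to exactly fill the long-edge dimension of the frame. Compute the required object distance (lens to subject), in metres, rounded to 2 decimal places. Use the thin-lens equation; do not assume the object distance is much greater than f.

174.33 m

W: 592 ft × 304.8 mm/ft = 180441.59 mm.
Magnification m = w/W = dᵢ/dₒ; combined with 1/f = 1/dₒ + 1/dᵢ this gives dₒ = f·(1 + W/w).
dₒ = 68 mm × (1 + 180442/70.41) = 68 × 2563.7268 ≈ 174333.423 mm = 174.333 m.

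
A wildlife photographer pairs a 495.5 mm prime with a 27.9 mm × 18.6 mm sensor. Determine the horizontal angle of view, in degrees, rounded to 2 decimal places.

Angle of view α = 2·arctan(w/2f) with w = 27.9 mm and f = 495.5 mm.
w/2f = 0.02815; arctan(0.02815) ≈ 1.6126°, so α ≈ 3.2253°.

3.23°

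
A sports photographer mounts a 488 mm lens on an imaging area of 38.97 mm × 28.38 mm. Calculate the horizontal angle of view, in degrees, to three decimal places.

4.573°

Angle of view α = 2·arctan(w/2f) with w = 38.97 mm and f = 488 mm.
w/2f = 0.03993; arctan(0.03993) ≈ 2.2865°, so α ≈ 4.5730°.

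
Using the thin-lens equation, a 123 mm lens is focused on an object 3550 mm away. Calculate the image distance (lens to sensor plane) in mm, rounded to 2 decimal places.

1/dᵢ = 1/f − 1/dₒ = 1/123 − 1/3550 = 0.0078484 mm⁻¹.
dᵢ = 1/0.0078484 ≈ 127.4146 mm.

127.41 mm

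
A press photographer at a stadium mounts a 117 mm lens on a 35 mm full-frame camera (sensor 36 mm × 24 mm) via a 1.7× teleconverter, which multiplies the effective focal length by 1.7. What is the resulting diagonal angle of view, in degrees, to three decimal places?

Effective focal length f = 117 × 1.7 = 198.9 mm.
Sensor diagonal = √(36² + 24²) = √1872.0000 ≈ 43.2666 mm.
α = 2·arctan(43.267 / (2 × 198.9)) = 2·arctan(0.10876) ≈ 12.4147°.

12.415°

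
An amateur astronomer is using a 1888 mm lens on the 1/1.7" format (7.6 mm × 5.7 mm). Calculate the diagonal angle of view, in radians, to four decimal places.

Sensor diagonal = √(7.6² + 5.7²) = √90.2500 ≈ 9.5000 mm.
Angle of view α = 2·arctan(d/2f) with d = 9.5000 mm and f = 1888 mm.
d/2f = 0.00252; arctan(0.00252) ≈ 0.0025 rad, so α ≈ 0.0050 rad.

0.0050 rad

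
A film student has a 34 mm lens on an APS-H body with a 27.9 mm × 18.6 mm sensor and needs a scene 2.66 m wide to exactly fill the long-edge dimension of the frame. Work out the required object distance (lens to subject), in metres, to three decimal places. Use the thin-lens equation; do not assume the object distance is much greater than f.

3.276 m

W: 2.66 m = 2660 mm.
Magnification m = w/W = dᵢ/dₒ; combined with 1/f = 1/dₒ + 1/dᵢ this gives dₒ = f·(1 + W/w).
dₒ = 34 mm × (1 + 2660/27.9) = 34 × 96.3405 ≈ 3275.577 mm = 3.27558 m.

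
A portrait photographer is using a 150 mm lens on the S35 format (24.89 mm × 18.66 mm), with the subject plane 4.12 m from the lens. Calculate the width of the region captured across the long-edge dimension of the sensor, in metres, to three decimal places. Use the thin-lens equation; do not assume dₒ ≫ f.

dₒ: 4.12 m = 4120 mm.
Similar triangles through the lens centre give W/dₒ = w/dᵢ; with 1/f = 1/dₒ + 1/dᵢ this gives W = w·(dₒ − f)/f.
W = 24.89 mm × (4120 − 150) / 150 = 24.89 × 26.4667 ≈ 658.755 mm = 0.658755 m.

0.659 m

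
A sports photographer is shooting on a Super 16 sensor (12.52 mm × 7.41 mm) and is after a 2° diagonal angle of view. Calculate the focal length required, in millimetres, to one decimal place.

416.7 mm

Sensor diagonal = √(12.52² + 7.41²) = √211.6585 ≈ 14.5485 mm.
From α = 2·arctan(d/2f) we get f = d / (2·tan(α/2)).
With d = 14.5485 mm and α/2 = 1°, tan(α/2) ≈ 0.01746, so f ≈ 14.5485 / 0.03491 ≈ 416.7412 mm.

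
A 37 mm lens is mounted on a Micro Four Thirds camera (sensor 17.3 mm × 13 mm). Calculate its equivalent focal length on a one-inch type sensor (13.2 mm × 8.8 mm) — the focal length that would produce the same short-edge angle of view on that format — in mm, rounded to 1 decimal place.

Equal angle of view means equal height/f ratio, so f₂ = f₁ · (height₂/height₁) = 37 × 8.8/13.
f₂ = 37 × 0.67692 ≈ 25.046 mm.

25.0 mm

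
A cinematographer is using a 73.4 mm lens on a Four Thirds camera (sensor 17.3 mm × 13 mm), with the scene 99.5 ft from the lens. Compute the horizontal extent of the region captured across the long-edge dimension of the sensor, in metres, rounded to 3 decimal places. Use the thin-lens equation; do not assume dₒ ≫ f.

7.131 m

dₒ: 99.5 ft × 304.8 mm/ft = 30327.60 mm.
Similar triangles through the lens centre give W/dₒ = w/dᵢ; with 1/f = 1/dₒ + 1/dᵢ this gives W = w·(dₒ − f)/f.
W = 17.3 mm × (30327.6 − 73.4) / 73.4 = 17.3 × 412.1825 ≈ 7130.758 mm = 7.13076 m.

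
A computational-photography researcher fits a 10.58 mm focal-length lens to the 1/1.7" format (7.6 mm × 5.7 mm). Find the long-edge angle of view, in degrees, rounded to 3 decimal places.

Angle of view α = 2·arctan(w/2f) with w = 7.6 mm and f = 10.58 mm.
w/2f = 0.35917; arctan(0.35917) ≈ 19.7567°, so α ≈ 39.5134°.

39.513°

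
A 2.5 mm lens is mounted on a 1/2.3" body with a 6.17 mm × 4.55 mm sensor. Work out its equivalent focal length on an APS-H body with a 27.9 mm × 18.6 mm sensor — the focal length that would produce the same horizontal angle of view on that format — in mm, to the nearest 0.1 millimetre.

11.3 mm

Equal angle of view means equal width/f ratio, so f₂ = f₁ · (width₂/width₁) = 2.5 × 27.9/6.17.
f₂ = 2.5 × 4.52188 ≈ 11.305 mm.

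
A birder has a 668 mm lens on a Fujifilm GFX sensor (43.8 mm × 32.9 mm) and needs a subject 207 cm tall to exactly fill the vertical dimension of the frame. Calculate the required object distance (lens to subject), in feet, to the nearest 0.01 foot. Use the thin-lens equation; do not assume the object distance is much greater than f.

W: 207 cm = 2070 mm.
Magnification m = h/W = dᵢ/dₒ; combined with 1/f = 1/dₒ + 1/dᵢ this gives dₒ = f·(1 + W/h).
dₒ = 668 mm × (1 + 2070/32.9) = 668 × 63.9179 ≈ 42697.179 mm = 42697.179/304.8 ft = 140.083 ft.

140.08 ft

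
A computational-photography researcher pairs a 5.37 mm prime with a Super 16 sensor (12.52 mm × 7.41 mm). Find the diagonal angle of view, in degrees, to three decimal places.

107.129°

Sensor diagonal = √(12.52² + 7.41²) = √211.6585 ≈ 14.5485 mm.
Angle of view α = 2·arctan(d/2f) with d = 14.5485 mm and f = 5.37 mm.
d/2f = 1.35461; arctan(1.35461) ≈ 53.5645°, so α ≈ 107.1290°.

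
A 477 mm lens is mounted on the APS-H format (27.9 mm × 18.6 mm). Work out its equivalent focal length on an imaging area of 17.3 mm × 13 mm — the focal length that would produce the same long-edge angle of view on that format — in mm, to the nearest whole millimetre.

Equal angle of view means equal width/f ratio, so f₂ = f₁ · (width₂/width₁) = 477 × 17.3/27.9.
f₂ = 477 × 0.62007 ≈ 295.774 mm.

296 mm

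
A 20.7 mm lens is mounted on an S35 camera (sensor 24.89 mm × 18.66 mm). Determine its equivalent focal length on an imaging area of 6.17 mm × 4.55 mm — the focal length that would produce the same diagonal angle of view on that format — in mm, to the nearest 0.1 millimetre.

Sensor diagonal = √(24.89² + 18.66²) = √967.7077 ≈ 31.1080 mm.
Sensor diagonal = √(6.17² + 4.55²) = √58.7714 ≈ 7.6663 mm.
Equal angle of view means equal diagonal/f ratio, so f₂ = f₁ · (diagonal₂/diagonal₁) = 20.7 × 7.6663/31.1080.
f₂ = 20.7 × 0.24644 ≈ 5.101 mm.

5.1 mm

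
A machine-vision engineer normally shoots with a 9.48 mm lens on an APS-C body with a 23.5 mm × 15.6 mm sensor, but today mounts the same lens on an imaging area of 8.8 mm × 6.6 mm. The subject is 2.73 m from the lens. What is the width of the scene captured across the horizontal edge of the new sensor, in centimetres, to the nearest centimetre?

The focal length stays 9.48 mm; the relevant sensor dimension is now w = 8.8 mm. Object distance dₒ = 2.73 m = 2730 mm.
Thin-lens field width W = w·(dₒ − f)/f = 8.8 × (2730 − 9.48)/9.48 ≈ 2525.377 mm = 252.538 cm.

253 cm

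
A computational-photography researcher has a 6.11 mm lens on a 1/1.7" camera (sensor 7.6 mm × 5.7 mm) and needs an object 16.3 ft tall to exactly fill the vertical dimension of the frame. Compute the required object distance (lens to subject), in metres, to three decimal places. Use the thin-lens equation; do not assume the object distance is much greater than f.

W: 16.3 ft × 304.8 mm/ft = 4968.24 mm.
Magnification m = h/W = dᵢ/dₒ; combined with 1/f = 1/dₒ + 1/dᵢ this gives dₒ = f·(1 + W/h).
dₒ = 6.11 mm × (1 + 4968.24/5.7) = 6.11 × 872.6210 ≈ 5331.714 mm = 5.33171 m.

5.332 m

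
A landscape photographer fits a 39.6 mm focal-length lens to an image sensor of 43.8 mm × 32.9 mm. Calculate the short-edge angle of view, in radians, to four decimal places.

0.7874 rad

Angle of view α = 2·arctan(h/2f) with h = 32.9 mm and f = 39.6 mm.
h/2f = 0.41540; arctan(0.41540) ≈ 0.3937 rad, so α ≈ 0.7874 rad.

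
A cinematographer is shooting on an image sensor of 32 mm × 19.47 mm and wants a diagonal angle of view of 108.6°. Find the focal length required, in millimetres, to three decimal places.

13.458 mm

Sensor diagonal = √(32² + 19.47²) = √1403.0809 ≈ 37.4577 mm.
From α = 2·arctan(d/2f) we get f = d / (2·tan(α/2)).
With d = 37.4577 mm and α/2 = 54.3°, tan(α/2) ≈ 1.39165, so f ≈ 37.4577 / 2.78329 ≈ 13.4581 mm.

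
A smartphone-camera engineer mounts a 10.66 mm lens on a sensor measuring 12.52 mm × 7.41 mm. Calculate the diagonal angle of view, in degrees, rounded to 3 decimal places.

68.618°

Sensor diagonal = √(12.52² + 7.41²) = √211.6585 ≈ 14.5485 mm.
Angle of view α = 2·arctan(d/2f) with d = 14.5485 mm and f = 10.66 mm.
d/2f = 0.68239; arctan(0.68239) ≈ 34.3091°, so α ≈ 68.6182°.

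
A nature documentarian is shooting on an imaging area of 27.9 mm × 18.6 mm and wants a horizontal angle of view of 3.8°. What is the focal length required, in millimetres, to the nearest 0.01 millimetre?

420.52 mm

From α = 2·arctan(w/2f) we get f = w / (2·tan(α/2)).
With w = 27.9 mm and α/2 = 1.9°, tan(α/2) ≈ 0.03317, so f ≈ 27.9 / 0.06635 ≈ 420.5174 mm.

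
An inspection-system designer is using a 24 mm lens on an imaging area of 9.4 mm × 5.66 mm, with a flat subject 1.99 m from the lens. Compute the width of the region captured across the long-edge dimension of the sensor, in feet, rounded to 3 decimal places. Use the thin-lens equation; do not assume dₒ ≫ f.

dₒ: 1.99 m = 1990 mm.
Similar triangles through the lens centre give W/dₒ = w/dᵢ; with 1/f = 1/dₒ + 1/dᵢ this gives W = w·(dₒ − f)/f.
W = 9.4 mm × (1990 − 24) / 24 = 9.4 × 81.9167 ≈ 770.017 mm = 770.017/304.8 ft = 2.5263 ft.

2.526 ft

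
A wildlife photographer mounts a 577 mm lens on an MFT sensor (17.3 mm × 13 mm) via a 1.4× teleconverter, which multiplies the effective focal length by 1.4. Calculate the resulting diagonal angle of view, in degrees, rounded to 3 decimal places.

1.535°

Effective focal length f = 577 × 1.4 = 807.8 mm.
Sensor diagonal = √(17.3² + 13²) = √468.2900 ≈ 21.6400 mm.
α = 2·arctan(21.640 / (2 × 807.8)) = 2·arctan(0.01339) ≈ 1.5348°.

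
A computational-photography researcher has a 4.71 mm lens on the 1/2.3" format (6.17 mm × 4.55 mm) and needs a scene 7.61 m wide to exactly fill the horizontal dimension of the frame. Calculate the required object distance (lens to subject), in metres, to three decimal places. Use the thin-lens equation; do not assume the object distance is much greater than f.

W: 7.61 m = 7610 mm.
Magnification m = w/W = dᵢ/dₒ; combined with 1/f = 1/dₒ + 1/dᵢ this gives dₒ = f·(1 + W/w).
dₒ = 4.71 mm × (1 + 7610/6.17) = 4.71 × 1234.3874 ≈ 5813.964 mm = 5.81396 m.

5.814 m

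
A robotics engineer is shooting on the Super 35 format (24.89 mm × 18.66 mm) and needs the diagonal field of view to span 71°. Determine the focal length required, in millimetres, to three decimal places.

21.806 mm

Sensor diagonal = √(24.89² + 18.66²) = √967.7077 ≈ 31.1080 mm.
From α = 2·arctan(d/2f) we get f = d / (2·tan(α/2)).
With d = 31.1080 mm and α/2 = 35.5°, tan(α/2) ≈ 0.71329, so f ≈ 31.1080 / 1.42659 ≈ 21.8059 mm.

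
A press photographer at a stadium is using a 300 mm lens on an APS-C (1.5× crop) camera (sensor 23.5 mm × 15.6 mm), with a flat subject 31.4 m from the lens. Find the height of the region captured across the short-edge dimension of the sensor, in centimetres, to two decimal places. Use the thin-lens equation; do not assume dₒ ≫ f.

161.72 cm

dₒ: 31.4 m = 31400 mm.
Similar triangles through the lens centre give W/dₒ = h/dᵢ; with 1/f = 1/dₒ + 1/dᵢ this gives W = h·(dₒ − f)/f.
W = 15.6 mm × (31400 − 300) / 300 = 15.6 × 103.6667 ≈ 1617.200 mm = 161.72 cm.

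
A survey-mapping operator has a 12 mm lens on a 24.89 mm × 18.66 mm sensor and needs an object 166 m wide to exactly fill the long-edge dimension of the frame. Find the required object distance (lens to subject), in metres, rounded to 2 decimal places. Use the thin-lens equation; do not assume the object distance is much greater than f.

W: 166 m = 166000 mm.
Magnification m = w/W = dᵢ/dₒ; combined with 1/f = 1/dₒ + 1/dᵢ this gives dₒ = f·(1 + W/w).
dₒ = 12 mm × (1 + 166000/24.89) = 12 × 6670.3451 ≈ 80044.141 mm = 80.0441 m.

80.04 m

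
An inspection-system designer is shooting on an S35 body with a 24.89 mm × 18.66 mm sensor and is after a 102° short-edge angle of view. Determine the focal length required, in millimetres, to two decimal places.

From α = 2·arctan(h/2f) we get f = h / (2·tan(α/2)).
With h = 18.66 mm and α/2 = 51°, tan(α/2) ≈ 1.23490, so f ≈ 18.66 / 2.46979 ≈ 7.5553 mm.

7.56 mm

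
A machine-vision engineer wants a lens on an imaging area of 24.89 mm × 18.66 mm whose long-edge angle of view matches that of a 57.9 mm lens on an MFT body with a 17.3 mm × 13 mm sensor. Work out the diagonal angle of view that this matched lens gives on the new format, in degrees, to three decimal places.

21.153°

Equal long-edge AOV ⇒ f₂ = f₁ · 24.89/17.3 = 57.9 × 1.43873 ≈ 83.3024 mm.
Sensor diagonal = √(24.89² + 18.66²) = √967.7077 ≈ 31.1080 mm.
Diagonal AOV on the new format = 2·arctan(31.1080 / (2 × 83.3024)) = 2·arctan(0.18672) ≈ 21.1527°.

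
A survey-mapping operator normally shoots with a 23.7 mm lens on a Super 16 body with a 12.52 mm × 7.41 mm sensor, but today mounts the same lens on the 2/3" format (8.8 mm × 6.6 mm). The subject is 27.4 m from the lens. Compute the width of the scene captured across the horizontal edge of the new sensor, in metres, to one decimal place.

10.2 m

The focal length stays 23.7 mm; the relevant sensor dimension is now w = 8.8 mm. Object distance dₒ = 27.4 m = 27400 mm.
Thin-lens field width W = w·(dₒ − f)/f = 8.8 × (27400 − 23.7)/23.7 ≈ 10165.040 mm = 10.165 m.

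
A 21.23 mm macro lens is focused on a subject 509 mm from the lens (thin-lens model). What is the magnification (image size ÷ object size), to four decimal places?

Thin lens: 1/f = 1/dₒ + 1/dᵢ → 1/dᵢ = 1/21.23 − 1/509 = 0.0451385 mm⁻¹, so dᵢ ≈ 22.1540 mm.
Magnification m = dᵢ/dₒ = 22.1540/509 ≈ 0.04352.

0.0435×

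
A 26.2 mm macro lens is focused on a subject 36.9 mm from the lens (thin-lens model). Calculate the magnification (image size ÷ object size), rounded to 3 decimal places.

2.449×

Thin lens: 1/f = 1/dₒ + 1/dᵢ → 1/dᵢ = 1/26.2 − 1/36.9 = 0.0110677 mm⁻¹, so dᵢ ≈ 90.3533 mm.
Magnification m = dᵢ/dₒ = 90.3533/36.9 ≈ 2.44860.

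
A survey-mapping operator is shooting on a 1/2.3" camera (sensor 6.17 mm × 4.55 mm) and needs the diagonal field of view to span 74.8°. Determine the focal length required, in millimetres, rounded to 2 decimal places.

Sensor diagonal = √(6.17² + 4.55²) = √58.7714 ≈ 7.6663 mm.
From α = 2·arctan(d/2f) we get f = d / (2·tan(α/2)).
With d = 7.6663 mm and α/2 = 37.4°, tan(α/2) ≈ 0.76456, so f ≈ 7.6663 / 1.52912 ≈ 5.0135 mm.

5.01 mm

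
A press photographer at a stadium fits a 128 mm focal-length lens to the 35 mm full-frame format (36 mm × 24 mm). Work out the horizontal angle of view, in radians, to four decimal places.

0.2794 rad

Angle of view α = 2·arctan(w/2f) with w = 36 mm and f = 128 mm.
w/2f = 0.14062; arctan(0.14062) ≈ 0.1397 rad, so α ≈ 0.2794 rad.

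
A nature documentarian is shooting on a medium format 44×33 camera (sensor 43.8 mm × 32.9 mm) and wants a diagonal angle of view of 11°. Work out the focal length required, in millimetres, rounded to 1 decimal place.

284.5 mm

Sensor diagonal = √(43.8² + 32.9²) = √3000.8500 ≈ 54.7800 mm.
From α = 2·arctan(d/2f) we get f = d / (2·tan(α/2)).
With d = 54.7800 mm and α/2 = 5.5°, tan(α/2) ≈ 0.09629, so f ≈ 54.7800 / 0.19258 ≈ 284.4561 mm.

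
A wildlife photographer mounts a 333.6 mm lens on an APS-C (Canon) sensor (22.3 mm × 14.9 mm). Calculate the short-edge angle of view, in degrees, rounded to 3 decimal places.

Angle of view α = 2·arctan(h/2f) with h = 14.9 mm and f = 333.6 mm.
h/2f = 0.02233; arctan(0.02233) ≈ 1.2793°, so α ≈ 2.5586°.

2.559°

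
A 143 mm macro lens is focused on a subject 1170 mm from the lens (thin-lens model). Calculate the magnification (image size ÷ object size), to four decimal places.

Thin lens: 1/f = 1/dₒ + 1/dᵢ → 1/dᵢ = 1/143 − 1/1170 = 0.0061383 mm⁻¹, so dᵢ ≈ 162.9114 mm.
Magnification m = dᵢ/dₒ = 162.9114/1170 ≈ 0.13924.

0.1392×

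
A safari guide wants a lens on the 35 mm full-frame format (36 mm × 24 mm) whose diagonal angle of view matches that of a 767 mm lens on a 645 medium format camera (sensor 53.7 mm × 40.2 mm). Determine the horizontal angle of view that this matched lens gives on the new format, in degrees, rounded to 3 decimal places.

Sensor diagonal = √(53.7² + 40.2²) = √4499.7300 ≈ 67.0800 mm.
Sensor diagonal = √(36² + 24²) = √1872.0000 ≈ 43.2666 mm.
Equal diagonal AOV ⇒ f₂ = f₁ · 43.2666/67.0800 = 767 × 0.64500 ≈ 494.7150 mm.
Horizontal AOV on the new format = 2·arctan(36 / (2 × 494.7150)) = 2·arctan(0.03638) ≈ 4.1675°.

4.168°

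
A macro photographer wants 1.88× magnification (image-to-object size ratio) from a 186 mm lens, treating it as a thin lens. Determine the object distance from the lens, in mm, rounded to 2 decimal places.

284.94 mm

With m = dᵢ/dₒ and 1/f = 1/dₒ + 1/dᵢ, substituting dᵢ = m·dₒ gives 1/f = (1 + 1/m)/dₒ, hence dₒ = f·(1 + 1/m).
dₒ = 186 × (1 + 1/1.88) = 186 × 1.53191 ≈ 284.936 mm.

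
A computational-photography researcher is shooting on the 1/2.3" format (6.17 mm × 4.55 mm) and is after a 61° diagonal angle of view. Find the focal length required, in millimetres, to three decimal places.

6.507 mm

Sensor diagonal = √(6.17² + 4.55²) = √58.7714 ≈ 7.6663 mm.
From α = 2·arctan(d/2f) we get f = d / (2·tan(α/2)).
With d = 7.6663 mm and α/2 = 30.5°, tan(α/2) ≈ 0.58905, so f ≈ 7.6663 / 1.17809 ≈ 6.5074 mm.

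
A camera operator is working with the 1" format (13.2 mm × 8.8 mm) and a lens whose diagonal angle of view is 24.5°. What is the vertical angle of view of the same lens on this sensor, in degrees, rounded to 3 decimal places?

13.735°

Sensor diagonal = √(13.2² + 8.8²) = √251.6800 ≈ 15.8644 mm.
From the diagonal AOV: f = 15.8644 / (2·tan(12.25°)) = 15.8644 / 0.43424 ≈ 36.5336 mm.
Vertical AOV = 2·arctan(8.8 / (2 × 36.5336)) = 2·arctan(0.12044) ≈ 13.7349°.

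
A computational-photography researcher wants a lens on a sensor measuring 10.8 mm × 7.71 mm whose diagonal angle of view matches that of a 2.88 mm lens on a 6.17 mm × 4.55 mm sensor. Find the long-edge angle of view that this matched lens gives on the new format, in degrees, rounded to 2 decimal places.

94.58°

Sensor diagonal = √(6.17² + 4.55²) = √58.7714 ≈ 7.6663 mm.
Sensor diagonal = √(10.8² + 7.71²) = √176.0841 ≈ 13.2697 mm.
Equal diagonal AOV ⇒ f₂ = f₁ · 13.2697/7.6663 = 2.88 × 1.73092 ≈ 4.9851 mm.
Long-edge AOV on the new format = 2·arctan(10.8 / (2 × 4.9851)) = 2·arctan(1.08324) ≈ 94.5762°.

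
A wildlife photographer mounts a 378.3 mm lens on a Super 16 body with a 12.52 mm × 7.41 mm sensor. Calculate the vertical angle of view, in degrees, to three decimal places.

1.122°

Angle of view α = 2·arctan(h/2f) with h = 7.41 mm and f = 378.3 mm.
h/2f = 0.00979; arctan(0.00979) ≈ 0.5611°, so α ≈ 1.1223°.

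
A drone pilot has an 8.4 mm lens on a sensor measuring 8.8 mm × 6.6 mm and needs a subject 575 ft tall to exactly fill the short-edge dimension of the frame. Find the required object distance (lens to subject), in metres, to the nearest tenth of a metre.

W: 575 ft × 304.8 mm/ft = 175259.99 mm.
Magnification m = h/W = dᵢ/dₒ; combined with 1/f = 1/dₒ + 1/dᵢ this gives dₒ = f·(1 + W/h).
dₒ = 8.4 mm × (1 + 175260/6.6) = 8.4 × 26555.5446 ≈ 223066.575 mm = 223.067 m.

223.1 m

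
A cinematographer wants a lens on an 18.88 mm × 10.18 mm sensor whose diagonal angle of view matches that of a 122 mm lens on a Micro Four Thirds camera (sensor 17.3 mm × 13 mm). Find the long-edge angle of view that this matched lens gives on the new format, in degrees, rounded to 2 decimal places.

8.93°

Sensor diagonal = √(17.3² + 13²) = √468.2900 ≈ 21.6400 mm.
Sensor diagonal = √(18.88² + 10.18²) = √460.0868 ≈ 21.4496 mm.
Equal diagonal AOV ⇒ f₂ = f₁ · 21.4496/21.6400 = 122 × 0.99120 ≈ 120.9267 mm.
Long-edge AOV on the new format = 2·arctan(18.88 / (2 × 120.9267)) = 2·arctan(0.07806) ≈ 8.9273°.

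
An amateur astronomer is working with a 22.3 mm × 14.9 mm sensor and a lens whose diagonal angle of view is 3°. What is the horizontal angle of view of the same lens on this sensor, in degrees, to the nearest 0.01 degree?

2.49°

Sensor diagonal = √(22.3² + 14.9²) = √719.3000 ≈ 26.8198 mm.
From the diagonal AOV: f = 26.8198 / (2·tan(1.5°)) = 26.8198 / 0.05237 ≈ 512.1028 mm.
Horizontal AOV = 2·arctan(22.3 / (2 × 512.1028)) = 2·arctan(0.02177) ≈ 2.4946°.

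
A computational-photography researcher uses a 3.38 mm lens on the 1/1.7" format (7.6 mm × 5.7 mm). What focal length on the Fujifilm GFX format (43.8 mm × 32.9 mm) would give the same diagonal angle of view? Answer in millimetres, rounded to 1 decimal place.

19.5 mm

Sensor diagonal = √(7.6² + 5.7²) = √90.2500 ≈ 9.5000 mm.
Sensor diagonal = √(43.8² + 32.9²) = √3000.8500 ≈ 54.7800 mm.
Equal angle of view means equal diagonal/f ratio, so f₂ = f₁ · (diagonal₂/diagonal₁) = 3.38 × 54.7800/9.5000.
f₂ = 3.38 × 5.76632 ≈ 19.490 mm.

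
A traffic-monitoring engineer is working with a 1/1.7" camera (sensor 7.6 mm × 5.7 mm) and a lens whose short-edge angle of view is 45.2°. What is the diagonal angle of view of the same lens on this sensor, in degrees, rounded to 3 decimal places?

From the short-edge AOV: f = 5.7 / (2·tan(22.6°)) = 5.7 / 0.83252 ≈ 6.8467 mm.
Sensor diagonal = √(7.6² + 5.7²) = √90.2500 ≈ 9.5000 mm.
Diagonal AOV = 2·arctan(9.5000 / (2 × 6.8467)) = 2·arctan(0.69377) ≈ 69.5032°.

69.503°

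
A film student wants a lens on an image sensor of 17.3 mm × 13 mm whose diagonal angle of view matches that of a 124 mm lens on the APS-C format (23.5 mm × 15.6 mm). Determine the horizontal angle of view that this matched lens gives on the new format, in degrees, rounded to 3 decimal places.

10.391°

Sensor diagonal = √(23.5² + 15.6²) = √795.6100 ≈ 28.2066 mm.
Sensor diagonal = √(17.3² + 13²) = √468.2900 ≈ 21.6400 mm.
Equal diagonal AOV ⇒ f₂ = f₁ · 21.6400/28.2066 = 124 × 0.76720 ≈ 95.1325 mm.
Horizontal AOV on the new format = 2·arctan(17.3 / (2 × 95.1325)) = 2·arctan(0.09093) ≈ 10.3908°.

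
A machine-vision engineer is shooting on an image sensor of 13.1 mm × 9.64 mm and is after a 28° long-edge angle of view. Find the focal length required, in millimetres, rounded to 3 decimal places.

From α = 2·arctan(w/2f) we get f = w / (2·tan(α/2)).
With w = 13.1 mm and α/2 = 14°, tan(α/2) ≈ 0.24933, so f ≈ 13.1 / 0.49866 ≈ 26.2706 mm.

26.271 mm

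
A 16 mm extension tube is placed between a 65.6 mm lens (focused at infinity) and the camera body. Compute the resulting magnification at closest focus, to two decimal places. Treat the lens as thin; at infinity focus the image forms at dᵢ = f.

0.24×

The tube moves the image plane from f to f + e, so dᵢ = 65.6 + 16 = 81.6 mm. Focus is achieved when 1/f = 1/dₒ + 1/dᵢ, giving dₒ = 1/(1/f − 1/(f+e)).
Magnification m = dᵢ/dₒ = (f+e)·(1/f − 1/(f+e)) = e/f = 16/65.6 ≈ 0.2439.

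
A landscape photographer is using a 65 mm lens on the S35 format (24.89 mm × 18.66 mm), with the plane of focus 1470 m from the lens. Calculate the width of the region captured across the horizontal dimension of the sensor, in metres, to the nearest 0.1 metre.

dₒ: 1470 m = 1.47e+06 mm.
Similar triangles through the lens centre give W/dₒ = w/dᵢ; with 1/f = 1/dₒ + 1/dᵢ this gives W = w·(dₒ − f)/f.
W = 24.89 mm × (1.47e+06 − 65) / 65 = 24.89 × 22614.3846 ≈ 562872.033 mm = 562.872 m.

562.9 m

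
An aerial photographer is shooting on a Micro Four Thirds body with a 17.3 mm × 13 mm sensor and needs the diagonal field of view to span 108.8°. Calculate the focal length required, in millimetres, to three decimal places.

Sensor diagonal = √(17.3² + 13²) = √468.2900 ≈ 21.6400 mm.
From α = 2·arctan(d/2f) we get f = d / (2·tan(α/2)).
With d = 21.6400 mm and α/2 = 54.4°, tan(α/2) ≈ 1.39679, so f ≈ 21.6400 / 2.79357 ≈ 7.7464 mm.

7.746 mm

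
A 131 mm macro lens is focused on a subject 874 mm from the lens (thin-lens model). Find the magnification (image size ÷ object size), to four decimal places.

0.1763×

Thin lens: 1/f = 1/dₒ + 1/dᵢ → 1/dᵢ = 1/131 − 1/874 = 0.0064894 mm⁻¹, so dᵢ ≈ 154.0969 mm.
Magnification m = dᵢ/dₒ = 154.0969/874 ≈ 0.17631.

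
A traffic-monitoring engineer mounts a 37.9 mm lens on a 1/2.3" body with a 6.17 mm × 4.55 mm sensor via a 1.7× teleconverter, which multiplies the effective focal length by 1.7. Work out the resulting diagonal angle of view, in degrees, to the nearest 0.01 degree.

6.81°

Effective focal length f = 37.9 × 1.7 = 64.43 mm.
Sensor diagonal = √(6.17² + 4.55²) = √58.7714 ≈ 7.6663 mm.
α = 2·arctan(7.666 / (2 × 64.43)) = 2·arctan(0.05949) ≈ 6.8094°.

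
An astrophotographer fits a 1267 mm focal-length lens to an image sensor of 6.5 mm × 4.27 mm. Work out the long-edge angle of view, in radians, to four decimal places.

0.0051 rad

Angle of view α = 2·arctan(w/2f) with w = 6.5 mm and f = 1267 mm.
w/2f = 0.00257; arctan(0.00257) ≈ 0.0026 rad, so α ≈ 0.0051 rad.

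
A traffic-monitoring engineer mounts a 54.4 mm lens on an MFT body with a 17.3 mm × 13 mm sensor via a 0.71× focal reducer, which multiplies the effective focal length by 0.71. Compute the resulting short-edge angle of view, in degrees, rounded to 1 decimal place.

Effective focal length f = 54.4 × 0.71 = 38.624 mm.
α = 2·arctan(13 / (2 × 38.624)) = 2·arctan(0.16829) ≈ 19.1055°.

19.1°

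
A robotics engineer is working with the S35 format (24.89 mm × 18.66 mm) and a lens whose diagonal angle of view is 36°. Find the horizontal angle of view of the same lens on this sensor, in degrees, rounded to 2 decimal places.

29.15°

Sensor diagonal = √(24.89² + 18.66²) = √967.7077 ≈ 31.1080 mm.
From the diagonal AOV: f = 31.1080 / (2·tan(18°)) = 31.1080 / 0.64984 ≈ 47.8703 mm.
Horizontal AOV = 2·arctan(24.89 / (2 × 47.8703)) = 2·arctan(0.25997) ≈ 29.1456°.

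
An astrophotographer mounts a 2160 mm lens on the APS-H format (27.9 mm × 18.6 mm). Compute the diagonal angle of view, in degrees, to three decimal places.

Sensor diagonal = √(27.9² + 18.6²) = √1124.3700 ≈ 33.5316 mm.
Angle of view α = 2·arctan(d/2f) with d = 33.5316 mm and f = 2160 mm.
d/2f = 0.00776; arctan(0.00776) ≈ 0.4447°, so α ≈ 0.8894°.

0.889°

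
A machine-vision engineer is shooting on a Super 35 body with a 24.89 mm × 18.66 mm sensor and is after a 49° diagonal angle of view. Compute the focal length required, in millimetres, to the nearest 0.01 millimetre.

34.13 mm

Sensor diagonal = √(24.89² + 18.66²) = √967.7077 ≈ 31.1080 mm.
From α = 2·arctan(d/2f) we get f = d / (2·tan(α/2)).
With d = 31.1080 mm and α/2 = 24.5°, tan(α/2) ≈ 0.45573, so f ≈ 31.1080 / 0.91145 ≈ 34.1301 mm.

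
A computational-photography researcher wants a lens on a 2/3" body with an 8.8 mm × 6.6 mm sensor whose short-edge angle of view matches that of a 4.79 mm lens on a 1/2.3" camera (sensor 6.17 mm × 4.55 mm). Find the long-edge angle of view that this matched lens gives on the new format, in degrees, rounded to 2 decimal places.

64.69°

Equal short-edge AOV ⇒ f₂ = f₁ · 6.6/4.55 = 4.79 × 1.45055 ≈ 6.9481 mm.
Long-edge AOV on the new format = 2·arctan(8.8 / (2 × 6.9481)) = 2·arctan(0.63326) ≈ 64.6892°.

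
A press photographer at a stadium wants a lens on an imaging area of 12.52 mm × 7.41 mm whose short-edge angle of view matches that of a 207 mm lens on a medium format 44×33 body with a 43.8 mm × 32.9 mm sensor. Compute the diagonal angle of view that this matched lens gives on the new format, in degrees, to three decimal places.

Equal short-edge AOV ⇒ f₂ = f₁ · 7.41/32.9 = 207 × 0.22523 ≈ 46.6222 mm.
Sensor diagonal = √(12.52² + 7.41²) = √211.6585 ≈ 14.5485 mm.
Diagonal AOV on the new format = 2·arctan(14.5485 / (2 × 46.6222)) = 2·arctan(0.15603) ≈ 17.7362°.

17.736°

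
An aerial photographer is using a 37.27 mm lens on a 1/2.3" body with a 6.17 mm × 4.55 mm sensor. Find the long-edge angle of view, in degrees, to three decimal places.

9.464°

Angle of view α = 2·arctan(w/2f) with w = 6.17 mm and f = 37.27 mm.
w/2f = 0.08277; arctan(0.08277) ≈ 4.7318°, so α ≈ 9.4637°.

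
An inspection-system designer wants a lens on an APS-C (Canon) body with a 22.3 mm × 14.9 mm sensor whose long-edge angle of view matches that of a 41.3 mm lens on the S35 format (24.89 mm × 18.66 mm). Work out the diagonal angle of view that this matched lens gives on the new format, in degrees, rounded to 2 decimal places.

39.84°

Equal long-edge AOV ⇒ f₂ = f₁ · 22.3/24.89 = 41.3 × 0.89594 ≈ 37.0024 mm.
Sensor diagonal = √(22.3² + 14.9²) = √719.3000 ≈ 26.8198 mm.
Diagonal AOV on the new format = 2·arctan(26.8198 / (2 × 37.0024)) = 2·arctan(0.36241) ≈ 39.8416°.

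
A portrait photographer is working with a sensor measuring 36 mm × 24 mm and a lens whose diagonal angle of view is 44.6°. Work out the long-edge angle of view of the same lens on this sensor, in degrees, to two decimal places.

37.68°

Sensor diagonal = √(36² + 24²) = √1872.0000 ≈ 43.2666 mm.
From the diagonal AOV: f = 43.2666 / (2·tan(22.3°)) = 43.2666 / 0.82026 ≈ 52.7475 mm.
Long-edge AOV = 2·arctan(36 / (2 × 52.7475)) = 2·arctan(0.34125) ≈ 37.6843°.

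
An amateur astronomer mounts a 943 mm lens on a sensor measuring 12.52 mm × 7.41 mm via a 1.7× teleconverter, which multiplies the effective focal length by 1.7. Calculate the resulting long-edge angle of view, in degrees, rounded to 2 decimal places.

Effective focal length f = 943 × 1.7 = 1603.1 mm.
α = 2·arctan(12.52 / (2 × 1603.1)) = 2·arctan(0.00390) ≈ 0.4475°.

0.45°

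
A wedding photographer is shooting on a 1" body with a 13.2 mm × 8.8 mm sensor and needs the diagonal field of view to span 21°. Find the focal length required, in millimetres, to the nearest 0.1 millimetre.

42.8 mm

Sensor diagonal = √(13.2² + 8.8²) = √251.6800 ≈ 15.8644 mm.
From α = 2·arctan(d/2f) we get f = d / (2·tan(α/2)).
With d = 15.8644 mm and α/2 = 10.5°, tan(α/2) ≈ 0.18534, so f ≈ 15.8644 / 0.37068 ≈ 42.7984 mm.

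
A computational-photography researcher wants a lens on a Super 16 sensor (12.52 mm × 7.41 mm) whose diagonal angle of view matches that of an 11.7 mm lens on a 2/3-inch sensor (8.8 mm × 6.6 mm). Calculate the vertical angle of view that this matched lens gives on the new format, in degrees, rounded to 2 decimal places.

26.93°

Sensor diagonal = √(8.8² + 6.6²) = √121.0000 ≈ 11.0000 mm.
Sensor diagonal = √(12.52² + 7.41²) = √211.6585 ≈ 14.5485 mm.
Equal diagonal AOV ⇒ f₂ = f₁ · 14.5485/11.0000 = 11.7 × 1.32259 ≈ 15.4743 mm.
Vertical AOV on the new format = 2·arctan(7.41 / (2 × 15.4743)) = 2·arctan(0.23943) ≈ 26.9296°.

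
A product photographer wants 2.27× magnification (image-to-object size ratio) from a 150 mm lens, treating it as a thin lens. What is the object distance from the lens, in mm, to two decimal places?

With m = dᵢ/dₒ and 1/f = 1/dₒ + 1/dᵢ, substituting dᵢ = m·dₒ gives 1/f = (1 + 1/m)/dₒ, hence dₒ = f·(1 + 1/m).
dₒ = 150 × (1 + 1/2.27) = 150 × 1.44053 ≈ 216.079 mm.

216.08 mm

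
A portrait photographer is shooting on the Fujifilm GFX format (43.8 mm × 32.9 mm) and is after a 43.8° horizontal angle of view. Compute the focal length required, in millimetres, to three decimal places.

From α = 2·arctan(w/2f) we get f = w / (2·tan(α/2)).
With w = 43.8 mm and α/2 = 21.9°, tan(α/2) ≈ 0.40200, so f ≈ 43.8 / 0.80399 ≈ 54.4780 mm.

54.478 mm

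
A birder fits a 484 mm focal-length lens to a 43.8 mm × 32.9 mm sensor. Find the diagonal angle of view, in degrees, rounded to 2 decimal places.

Sensor diagonal = √(43.8² + 32.9²) = √3000.8500 ≈ 54.7800 mm.
Angle of view α = 2·arctan(d/2f) with d = 54.7800 mm and f = 484 mm.
d/2f = 0.05659; arctan(0.05659) ≈ 3.2390°, so α ≈ 6.4779°.

6.48°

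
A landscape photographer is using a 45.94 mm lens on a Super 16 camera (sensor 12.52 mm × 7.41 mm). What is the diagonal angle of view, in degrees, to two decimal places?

18.00°

Sensor diagonal = √(12.52² + 7.41²) = √211.6585 ≈ 14.5485 mm.
Angle of view α = 2·arctan(d/2f) with d = 14.5485 mm and f = 45.94 mm.
d/2f = 0.15834; arctan(0.15834) ≈ 8.9976°, so α ≈ 17.9953°.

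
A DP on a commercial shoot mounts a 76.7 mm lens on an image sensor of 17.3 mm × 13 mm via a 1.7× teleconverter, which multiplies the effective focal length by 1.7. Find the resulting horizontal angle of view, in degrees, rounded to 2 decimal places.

7.59°

Effective focal length f = 76.7 × 1.7 = 130.39 mm.
α = 2·arctan(17.3 / (2 × 130.39)) = 2·arctan(0.06634) ≈ 7.5908°.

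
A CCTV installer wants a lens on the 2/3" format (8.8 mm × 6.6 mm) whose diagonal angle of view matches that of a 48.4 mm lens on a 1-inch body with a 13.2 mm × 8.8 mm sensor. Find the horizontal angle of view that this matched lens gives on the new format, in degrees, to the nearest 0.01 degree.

Sensor diagonal = √(13.2² + 8.8²) = √251.6800 ≈ 15.8644 mm.
Sensor diagonal = √(8.8² + 6.6²) = √121.0000 ≈ 11.0000 mm.
Equal diagonal AOV ⇒ f₂ = f₁ · 11.0000/15.8644 = 48.4 × 0.69338 ≈ 33.5594 mm.
Horizontal AOV on the new format = 2·arctan(8.8 / (2 × 33.5594)) = 2·arctan(0.13111) ≈ 14.9390°.

14.94°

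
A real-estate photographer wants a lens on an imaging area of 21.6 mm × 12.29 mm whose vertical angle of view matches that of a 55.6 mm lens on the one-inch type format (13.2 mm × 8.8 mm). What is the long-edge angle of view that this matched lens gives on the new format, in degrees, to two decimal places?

15.84°

Equal vertical AOV ⇒ f₂ = f₁ · 12.29/8.8 = 55.6 × 1.39659 ≈ 77.6505 mm.
Long-edge AOV on the new format = 2·arctan(21.6 / (2 × 77.6505)) = 2·arctan(0.13908) ≈ 15.8364°.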